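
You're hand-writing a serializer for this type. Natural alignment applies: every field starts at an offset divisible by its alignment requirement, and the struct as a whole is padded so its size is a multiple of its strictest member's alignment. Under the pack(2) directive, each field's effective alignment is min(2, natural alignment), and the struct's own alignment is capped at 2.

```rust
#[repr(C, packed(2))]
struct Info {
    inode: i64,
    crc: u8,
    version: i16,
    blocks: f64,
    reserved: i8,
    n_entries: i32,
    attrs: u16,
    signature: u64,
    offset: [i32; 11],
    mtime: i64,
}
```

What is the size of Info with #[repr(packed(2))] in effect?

88

0..8  inode  (8B, 2-aligned)
8..9  crc  (1B, 1-aligned)
9..10  -- padding (1B)
10..12  version  (2B, 2-aligned)
12..20  blocks  (8B, 2-aligned)
20..21  reserved  (1B, 1-aligned)
21..22  -- padding (1B)
22..26  n_entries  (4B, 2-aligned)
26..28  attrs  (2B, 2-aligned)
28..36  signature  (8B, 2-aligned)
36..80  offset  (44B, 2-aligned)
80..88  mtime  (8B, 2-aligned)
sizeof = 88, alignof = 2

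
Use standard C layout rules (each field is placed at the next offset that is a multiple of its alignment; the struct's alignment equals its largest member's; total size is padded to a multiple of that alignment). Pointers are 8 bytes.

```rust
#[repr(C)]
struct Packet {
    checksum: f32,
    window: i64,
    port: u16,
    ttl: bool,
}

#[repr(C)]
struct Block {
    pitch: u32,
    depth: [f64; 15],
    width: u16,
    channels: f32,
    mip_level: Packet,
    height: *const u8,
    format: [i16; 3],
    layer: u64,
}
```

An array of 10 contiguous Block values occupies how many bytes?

Packet: checksum at 0 (size 4, align 4) → ends 4; pad 4 to align 8 for window; window at 8 (size 8, align 8) → ends 16; port at 16 (size 2, align 2) → ends 18; ttl at 18 (size 1, align 1) → ends 19; tail pad 5 to reach multiple of 8; total 24 bytes, alignment 8
pitch at 0 (size 4, align 4) → ends 4
pad 4 to align 8 for depth
depth at 8 (size 120, align 8) → ends 128
width at 128 (size 2, align 2) → ends 130
pad 2 to align 4 for channels
channels at 132 (size 4, align 4) → ends 136
mip_level at 136 (size 24, align 8) → ends 160
height at 160 (size 8, align 8) → ends 168
format at 168 (size 6, align 2) → ends 174
pad 2 to align 8 for layer
layer at 176 (size 8, align 8) → ends 184
total 184 bytes, alignment 8
array of 10: 10 × 184 = 1840

1840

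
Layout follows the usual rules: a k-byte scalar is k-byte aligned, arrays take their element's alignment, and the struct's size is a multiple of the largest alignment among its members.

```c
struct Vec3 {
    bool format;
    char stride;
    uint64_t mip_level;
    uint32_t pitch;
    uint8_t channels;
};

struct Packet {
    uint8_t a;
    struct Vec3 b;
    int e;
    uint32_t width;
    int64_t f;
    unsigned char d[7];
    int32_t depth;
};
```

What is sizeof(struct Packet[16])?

1024

Vec3: @0: format [1B, align 1] → 1; @1: stride [1B, align 1] → 2; +6 pad (align 8); @8: mip_level [8B, align 8] → 16; @16: pitch [4B, align 4] → 20; @20: channels [1B, align 1] → 21; +3 tail pad (align 8); size 24, align 8
@0: a [1B, align 1] → 1
+7 pad (align 8)
@8: b [24B, align 8] → 32
@32: e [4B, align 4] → 36
@36: width [4B, align 4] → 40
@40: f [8B, align 8] → 48
@48: d [7B, align 1] → 55
+1 pad (align 4)
@56: depth [4B, align 4] → 60
+4 tail pad (align 8)
size 64, align 8
array of 16: 16 × 64 = 1024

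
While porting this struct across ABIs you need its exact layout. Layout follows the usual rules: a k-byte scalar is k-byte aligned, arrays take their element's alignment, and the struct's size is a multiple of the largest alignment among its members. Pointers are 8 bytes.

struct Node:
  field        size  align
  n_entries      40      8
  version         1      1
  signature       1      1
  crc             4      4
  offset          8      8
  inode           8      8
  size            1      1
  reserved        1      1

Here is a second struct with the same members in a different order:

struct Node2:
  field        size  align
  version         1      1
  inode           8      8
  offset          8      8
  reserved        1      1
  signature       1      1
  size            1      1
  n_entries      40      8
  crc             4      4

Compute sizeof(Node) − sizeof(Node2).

0..40  n_entries  (40B, 8-aligned)
40..41  version  (1B, 1-aligned)
41..42  signature  (1B, 1-aligned)
42..44  -- padding (2B)
44..48  crc  (4B, 4-aligned)
48..56  offset  (8B, 8-aligned)
56..64  inode  (8B, 8-aligned)
64..65  size  (1B, 1-aligned)
65..66  reserved  (1B, 1-aligned)
66..72  -- tail padding (6B)
sizeof = 72, alignof = 8
— Node2 —
0..1  version  (1B, 1-aligned)
1..8  -- padding (7B)
8..16  inode  (8B, 8-aligned)
16..24  offset  (8B, 8-aligned)
24..25  reserved  (1B, 1-aligned)
25..26  signature  (1B, 1-aligned)
26..27  size  (1B, 1-aligned)
27..32  -- padding (5B)
32..72  n_entries  (40B, 8-aligned)
72..76  crc  (4B, 4-aligned)
76..80  -- tail padding (4B)
sizeof = 80, alignof = 8
72 − 80 = -8

-8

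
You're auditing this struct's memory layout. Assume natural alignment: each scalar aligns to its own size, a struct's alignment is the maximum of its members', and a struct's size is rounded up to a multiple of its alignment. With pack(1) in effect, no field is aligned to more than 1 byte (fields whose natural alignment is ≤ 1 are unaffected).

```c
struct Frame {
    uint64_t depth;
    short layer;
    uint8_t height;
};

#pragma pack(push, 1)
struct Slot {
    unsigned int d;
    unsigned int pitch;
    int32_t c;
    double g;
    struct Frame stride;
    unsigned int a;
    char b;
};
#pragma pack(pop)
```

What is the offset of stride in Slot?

20

Frame: depth at 0 (size 8, align 8) → ends 8; layer at 8 (size 2, align 2) → ends 10; height at 10 (size 1, align 1) → ends 11; tail pad 5 to reach multiple of 8; total 16 bytes, alignment 8
d at 0 (size 4, align 1) → ends 4
pitch at 4 (size 4, align 1) → ends 8
c at 8 (size 4, align 1) → ends 12
g at 12 (size 8, align 1) → ends 20
stride at 20 (size 16, align 1) → ends 36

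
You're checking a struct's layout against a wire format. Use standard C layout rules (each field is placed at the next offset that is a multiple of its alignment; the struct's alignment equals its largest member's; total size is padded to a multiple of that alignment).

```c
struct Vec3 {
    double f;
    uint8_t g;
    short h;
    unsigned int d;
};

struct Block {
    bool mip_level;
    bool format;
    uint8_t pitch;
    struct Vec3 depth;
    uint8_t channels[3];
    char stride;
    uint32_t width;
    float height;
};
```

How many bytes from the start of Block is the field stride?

27

Vec3: f at 0 (size 8, align 8) → ends 8; g at 8 (size 1, align 1) → ends 9; pad 1 to align 2 for h; h at 10 (size 2, align 2) → ends 12; d at 12 (size 4, align 4) → ends 16; total 16 bytes, alignment 8
mip_level at 0 (size 1, align 1) → ends 1
format at 1 (size 1, align 1) → ends 2
pitch at 2 (size 1, align 1) → ends 3
pad 5 to align 8 for depth
depth at 8 (size 16, align 8) → ends 24
channels at 24 (size 3, align 1) → ends 27
stride at 27 (size 1, align 1) → ends 28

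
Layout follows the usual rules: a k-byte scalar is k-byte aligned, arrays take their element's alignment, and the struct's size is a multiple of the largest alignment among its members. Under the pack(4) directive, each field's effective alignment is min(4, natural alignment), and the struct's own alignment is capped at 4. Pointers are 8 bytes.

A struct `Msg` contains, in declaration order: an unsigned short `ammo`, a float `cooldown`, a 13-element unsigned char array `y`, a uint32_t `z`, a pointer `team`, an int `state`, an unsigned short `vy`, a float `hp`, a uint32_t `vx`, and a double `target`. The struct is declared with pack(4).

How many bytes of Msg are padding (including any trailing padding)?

@0: ammo [2B, align 2] → 2
+2 pad (align 4)
@4: cooldown [4B, align 4] → 8
@8: y [13B, align 1] → 21
+3 pad (align 4)
@24: z [4B, align 4] → 28
@28: team [8B, align 4] → 36
@36: state [4B, align 4] → 40
@40: vy [2B, align 2] → 42
+2 pad (align 4)
@44: hp [4B, align 4] → 48
@48: vx [4B, align 4] → 52
@52: target [8B, align 4] → 60
size 60, align 4
data bytes 53, size 60 → padding 7

7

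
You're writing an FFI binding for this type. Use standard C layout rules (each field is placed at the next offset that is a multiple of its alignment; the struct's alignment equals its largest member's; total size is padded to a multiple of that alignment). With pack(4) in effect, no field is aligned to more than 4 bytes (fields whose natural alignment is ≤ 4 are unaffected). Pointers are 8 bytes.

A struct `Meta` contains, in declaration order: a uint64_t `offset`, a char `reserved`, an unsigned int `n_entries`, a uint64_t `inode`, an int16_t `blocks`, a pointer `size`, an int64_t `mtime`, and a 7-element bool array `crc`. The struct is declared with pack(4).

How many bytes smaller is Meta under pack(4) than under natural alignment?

4

natural layout:
  0..8  offset  (8B, 8-aligned)
  8..9  reserved  (1B, 1-aligned)
  9..12  -- padding (3B)
  12..16  n_entries  (4B, 4-aligned)
  16..24  inode  (8B, 8-aligned)
  24..26  blocks  (2B, 2-aligned)
  26..32  -- padding (6B)
  32..40  size  (8B, 8-aligned)
  40..48  mtime  (8B, 8-aligned)
  48..55  crc  (7B, 1-aligned)
  55..56  -- tail padding (1B)
  sizeof = 56, alignof = 8
packed(4) layout:
  0..8  offset  (8B, 4-aligned)
  8..9  reserved  (1B, 1-aligned)
  9..12  -- padding (3B)
  12..16  n_entries  (4B, 4-aligned)
  16..24  inode  (8B, 4-aligned)
  24..26  blocks  (2B, 2-aligned)
  26..28  -- padding (2B)
  28..36  size  (8B, 4-aligned)
  36..44  mtime  (8B, 4-aligned)
  44..51  crc  (7B, 1-aligned)
  51..52  -- tail padding (1B)
  sizeof = 52, alignof = 4
56 − 52 = 4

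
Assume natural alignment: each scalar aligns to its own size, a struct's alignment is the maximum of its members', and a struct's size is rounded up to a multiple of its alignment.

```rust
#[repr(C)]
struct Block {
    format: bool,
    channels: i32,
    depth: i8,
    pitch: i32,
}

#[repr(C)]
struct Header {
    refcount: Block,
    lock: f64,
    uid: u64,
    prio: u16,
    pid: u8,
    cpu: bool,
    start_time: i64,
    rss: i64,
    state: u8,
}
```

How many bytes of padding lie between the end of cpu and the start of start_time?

Block: 0..1  format  (1B, 1-aligned); 1..4  -- padding (3B); 4..8  channels  (4B, 4-aligned); 8..9  depth  (1B, 1-aligned); 9..12  -- padding (3B); 12..16  pitch  (4B, 4-aligned); sizeof = 16, alignof = 4
0..16  refcount  (16B, 4-aligned)
16..24  lock  (8B, 8-aligned)
24..32  uid  (8B, 8-aligned)
32..34  prio  (2B, 2-aligned)
34..35  pid  (1B, 1-aligned)
35..36  cpu  (1B, 1-aligned)
36..40  -- padding (4B)
40..48  start_time  (8B, 8-aligned)

4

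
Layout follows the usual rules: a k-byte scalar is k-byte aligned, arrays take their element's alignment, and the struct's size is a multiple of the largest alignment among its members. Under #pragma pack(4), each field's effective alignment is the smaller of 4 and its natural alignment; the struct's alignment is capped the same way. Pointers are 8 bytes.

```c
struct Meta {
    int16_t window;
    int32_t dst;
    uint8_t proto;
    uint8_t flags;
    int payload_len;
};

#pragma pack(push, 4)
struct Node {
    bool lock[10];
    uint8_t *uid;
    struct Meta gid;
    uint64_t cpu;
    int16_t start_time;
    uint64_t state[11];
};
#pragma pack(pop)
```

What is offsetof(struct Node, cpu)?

36

Meta: 0..2  window  (2B, 2-aligned); 2..4  -- padding (2B); 4..8  dst  (4B, 4-aligned); 8..9  proto  (1B, 1-aligned); 9..10  flags  (1B, 1-aligned); 10..12  -- padding (2B); 12..16  payload_len  (4B, 4-aligned); sizeof = 16, alignof = 4
0..10  lock  (10B, 1-aligned)
10..12  -- padding (2B)
12..20  uid  (8B, 4-aligned)
20..36  gid  (16B, 4-aligned)
36..44  cpu  (8B, 4-aligned)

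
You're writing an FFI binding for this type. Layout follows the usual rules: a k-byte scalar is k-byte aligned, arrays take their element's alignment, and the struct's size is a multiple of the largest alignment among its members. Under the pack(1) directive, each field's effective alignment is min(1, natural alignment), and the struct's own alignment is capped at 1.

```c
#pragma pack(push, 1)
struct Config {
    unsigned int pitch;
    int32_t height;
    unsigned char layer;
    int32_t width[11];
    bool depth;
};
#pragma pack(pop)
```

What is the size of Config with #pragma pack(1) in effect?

pitch at 0 (size 4, align 1) → ends 4
height at 4 (size 4, align 1) → ends 8
layer at 8 (size 1, align 1) → ends 9
width at 9 (size 44, align 1) → ends 53
depth at 53 (size 1, align 1) → ends 54
total 54 bytes, alignment 1

54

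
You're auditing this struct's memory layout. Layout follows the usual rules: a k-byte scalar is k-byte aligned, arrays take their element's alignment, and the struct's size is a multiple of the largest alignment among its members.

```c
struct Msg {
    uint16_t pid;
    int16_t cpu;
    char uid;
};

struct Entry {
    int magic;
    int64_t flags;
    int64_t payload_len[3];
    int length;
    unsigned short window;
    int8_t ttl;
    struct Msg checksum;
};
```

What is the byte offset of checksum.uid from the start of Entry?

Msg: 0..2  pid  (2B, 2-aligned); 2..4  cpu  (2B, 2-aligned); 4..5  uid  (1B, 1-aligned); 5..6  -- tail padding (1B); sizeof = 6, alignof = 2
0..4  magic  (4B, 4-aligned)
4..8  -- padding (4B)
8..16  flags  (8B, 8-aligned)
16..40  payload_len  (24B, 8-aligned)
40..44  length  (4B, 4-aligned)
44..46  window  (2B, 2-aligned)
46..47  ttl  (1B, 1-aligned)
47..48  -- padding (1B)
48..54  checksum  (6B, 2-aligned)
within Msg: uid at 4
48 + 4 = 52

52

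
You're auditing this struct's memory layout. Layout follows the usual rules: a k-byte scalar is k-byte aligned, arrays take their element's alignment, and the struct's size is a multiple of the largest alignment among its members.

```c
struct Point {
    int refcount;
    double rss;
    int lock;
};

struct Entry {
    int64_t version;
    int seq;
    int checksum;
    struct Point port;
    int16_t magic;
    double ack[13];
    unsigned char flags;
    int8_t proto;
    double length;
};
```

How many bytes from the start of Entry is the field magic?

Point: @0: refcount [4B, align 4] → 4; +4 pad (align 8); @8: rss [8B, align 8] → 16; @16: lock [4B, align 4] → 20; +4 tail pad (align 8); size 24, align 8
@0: version [8B, align 8] → 8
@8: seq [4B, align 4] → 12
@12: checksum [4B, align 4] → 16
@16: port [24B, align 8] → 40
@40: magic [2B, align 2] → 42

40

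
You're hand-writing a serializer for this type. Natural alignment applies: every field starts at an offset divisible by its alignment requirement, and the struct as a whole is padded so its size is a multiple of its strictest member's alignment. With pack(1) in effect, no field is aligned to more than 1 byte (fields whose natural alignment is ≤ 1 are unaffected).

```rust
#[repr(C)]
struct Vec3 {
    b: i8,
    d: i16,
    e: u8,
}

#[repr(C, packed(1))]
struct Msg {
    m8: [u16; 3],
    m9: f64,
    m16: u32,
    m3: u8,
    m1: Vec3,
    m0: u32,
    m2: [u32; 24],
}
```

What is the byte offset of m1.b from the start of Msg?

19

Vec3: @0: b [1B, align 1] → 1; +1 pad (align 2); @2: d [2B, align 2] → 4; @4: e [1B, align 1] → 5; +1 tail pad (align 2); size 6, align 2
@0: m8 [6B, align 1] → 6
@6: m9 [8B, align 1] → 14
@14: m16 [4B, align 1] → 18
@18: m3 [1B, align 1] → 19
@19: m1 [6B, align 1] → 25
within Vec3: b at 0
19 + 0 = 19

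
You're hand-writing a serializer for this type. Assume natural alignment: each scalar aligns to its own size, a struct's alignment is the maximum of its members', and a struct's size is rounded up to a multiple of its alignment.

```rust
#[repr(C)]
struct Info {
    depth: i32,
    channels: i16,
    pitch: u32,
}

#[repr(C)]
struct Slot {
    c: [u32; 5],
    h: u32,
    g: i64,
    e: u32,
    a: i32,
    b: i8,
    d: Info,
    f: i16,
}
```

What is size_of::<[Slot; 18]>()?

Info: depth at 0 (size 4, align 4) → ends 4; channels at 4 (size 2, align 2) → ends 6; pad 2 to align 4 for pitch; pitch at 8 (size 4, align 4) → ends 12; total 12 bytes, alignment 4
c at 0 (size 20, align 4) → ends 20
h at 20 (size 4, align 4) → ends 24
g at 24 (size 8, align 8) → ends 32
e at 32 (size 4, align 4) → ends 36
a at 36 (size 4, align 4) → ends 40
b at 40 (size 1, align 1) → ends 41
pad 3 to align 4 for d
d at 44 (size 12, align 4) → ends 56
f at 56 (size 2, align 2) → ends 58
tail pad 6 to reach multiple of 8
total 64 bytes, alignment 8
array of 18: 18 × 64 = 1152

1152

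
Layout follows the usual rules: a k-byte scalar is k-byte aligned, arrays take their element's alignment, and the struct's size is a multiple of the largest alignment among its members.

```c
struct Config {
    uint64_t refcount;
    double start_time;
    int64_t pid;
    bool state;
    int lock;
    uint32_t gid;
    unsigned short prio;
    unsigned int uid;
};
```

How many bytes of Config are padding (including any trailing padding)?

0..8  refcount  (8B, 8-aligned)
8..16  start_time  (8B, 8-aligned)
16..24  pid  (8B, 8-aligned)
24..25  state  (1B, 1-aligned)
25..28  -- padding (3B)
28..32  lock  (4B, 4-aligned)
32..36  gid  (4B, 4-aligned)
36..38  prio  (2B, 2-aligned)
38..40  -- padding (2B)
40..44  uid  (4B, 4-aligned)
44..48  -- tail padding (4B)
sizeof = 48, alignof = 8
data bytes 39, size 48 → padding 9

9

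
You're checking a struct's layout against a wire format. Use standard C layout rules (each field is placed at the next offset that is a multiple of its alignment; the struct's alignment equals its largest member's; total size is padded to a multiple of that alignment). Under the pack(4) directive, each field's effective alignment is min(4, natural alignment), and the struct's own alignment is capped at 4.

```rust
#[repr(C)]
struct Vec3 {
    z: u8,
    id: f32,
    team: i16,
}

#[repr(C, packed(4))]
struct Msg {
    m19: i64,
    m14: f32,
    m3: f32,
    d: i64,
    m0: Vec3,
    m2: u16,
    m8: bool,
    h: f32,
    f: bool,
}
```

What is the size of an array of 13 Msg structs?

Vec3: z at 0 (size 1, align 1) → ends 1; pad 3 to align 4 for id; id at 4 (size 4, align 4) → ends 8; team at 8 (size 2, align 2) → ends 10; tail pad 2 to reach multiple of 4; total 12 bytes, alignment 4
m19 at 0 (size 8, align 4) → ends 8
m14 at 8 (size 4, align 4) → ends 12
m3 at 12 (size 4, align 4) → ends 16
d at 16 (size 8, align 4) → ends 24
m0 at 24 (size 12, align 4) → ends 36
m2 at 36 (size 2, align 2) → ends 38
m8 at 38 (size 1, align 1) → ends 39
pad 1 to align 4 for h
h at 40 (size 4, align 4) → ends 44
f at 44 (size 1, align 1) → ends 45
tail pad 3 to reach multiple of 4
total 48 bytes, alignment 4
array of 13: 13 × 48 = 624

624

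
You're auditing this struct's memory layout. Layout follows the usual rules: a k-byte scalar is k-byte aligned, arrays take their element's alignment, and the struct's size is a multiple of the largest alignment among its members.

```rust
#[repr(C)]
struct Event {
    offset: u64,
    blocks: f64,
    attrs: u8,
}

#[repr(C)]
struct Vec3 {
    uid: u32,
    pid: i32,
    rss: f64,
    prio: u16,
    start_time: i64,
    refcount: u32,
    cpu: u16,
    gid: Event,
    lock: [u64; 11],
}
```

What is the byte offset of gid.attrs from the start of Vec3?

56

Event: @0: offset [8B, align 8] → 8; @8: blocks [8B, align 8] → 16; @16: attrs [1B, align 1] → 17; +7 tail pad (align 8); size 24, align 8
@0: uid [4B, align 4] → 4
@4: pid [4B, align 4] → 8
@8: rss [8B, align 8] → 16
@16: prio [2B, align 2] → 18
+6 pad (align 8)
@24: start_time [8B, align 8] → 32
@32: refcount [4B, align 4] → 36
@36: cpu [2B, align 2] → 38
+2 pad (align 8)
@40: gid [24B, align 8] → 64
within Event: attrs at 16
40 + 16 = 56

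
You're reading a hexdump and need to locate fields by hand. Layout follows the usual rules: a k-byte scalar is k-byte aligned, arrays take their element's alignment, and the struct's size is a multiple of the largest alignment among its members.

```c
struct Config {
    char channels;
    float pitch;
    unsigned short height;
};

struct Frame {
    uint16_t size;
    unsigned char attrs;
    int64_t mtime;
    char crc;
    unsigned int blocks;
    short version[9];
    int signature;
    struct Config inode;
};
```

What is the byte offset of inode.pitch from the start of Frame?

52

Config: channels at 0 (size 1, align 1) → ends 1; pad 3 to align 4 for pitch; pitch at 4 (size 4, align 4) → ends 8; height at 8 (size 2, align 2) → ends 10; tail pad 2 to reach multiple of 4; total 12 bytes, alignment 4
size at 0 (size 2, align 2) → ends 2
attrs at 2 (size 1, align 1) → ends 3
pad 5 to align 8 for mtime
mtime at 8 (size 8, align 8) → ends 16
crc at 16 (size 1, align 1) → ends 17
pad 3 to align 4 for blocks
blocks at 20 (size 4, align 4) → ends 24
version at 24 (size 18, align 2) → ends 42
pad 2 to align 4 for signature
signature at 44 (size 4, align 4) → ends 48
inode at 48 (size 12, align 4) → ends 60
within Config: pitch at 4
48 + 4 = 52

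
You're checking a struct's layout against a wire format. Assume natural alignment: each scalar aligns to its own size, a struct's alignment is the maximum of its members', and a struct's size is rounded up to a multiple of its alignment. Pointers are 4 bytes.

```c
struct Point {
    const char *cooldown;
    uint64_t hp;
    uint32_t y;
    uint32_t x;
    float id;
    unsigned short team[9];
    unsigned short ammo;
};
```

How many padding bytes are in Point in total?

cooldown at 0 (size 4, align 4) → ends 4
pad 4 to align 8 for hp
hp at 8 (size 8, align 8) → ends 16
y at 16 (size 4, align 4) → ends 20
x at 20 (size 4, align 4) → ends 24
id at 24 (size 4, align 4) → ends 28
team at 28 (size 18, align 2) → ends 46
ammo at 46 (size 2, align 2) → ends 48
total 48 bytes, alignment 8
data bytes 44, size 48 → padding 4

4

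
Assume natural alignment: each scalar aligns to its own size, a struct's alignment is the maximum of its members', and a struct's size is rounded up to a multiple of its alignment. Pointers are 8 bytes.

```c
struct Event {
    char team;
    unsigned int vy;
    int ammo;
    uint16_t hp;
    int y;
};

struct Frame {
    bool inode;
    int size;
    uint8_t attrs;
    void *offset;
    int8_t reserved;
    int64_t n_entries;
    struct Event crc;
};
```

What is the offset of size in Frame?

4

Event: @0: team [1B, align 1] → 1; +3 pad (align 4); @4: vy [4B, align 4] → 8; @8: ammo [4B, align 4] → 12; @12: hp [2B, align 2] → 14; +2 pad (align 4); @16: y [4B, align 4] → 20; size 20, align 4
@0: inode [1B, align 1] → 1
+3 pad (align 4)
@4: size [4B, align 4] → 8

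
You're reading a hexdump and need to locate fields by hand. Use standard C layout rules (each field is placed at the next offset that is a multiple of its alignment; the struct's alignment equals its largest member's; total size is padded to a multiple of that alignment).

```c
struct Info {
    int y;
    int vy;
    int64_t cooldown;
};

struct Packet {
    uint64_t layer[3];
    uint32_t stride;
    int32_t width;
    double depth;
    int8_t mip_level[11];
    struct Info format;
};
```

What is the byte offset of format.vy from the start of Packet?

60

Info: @0: y [4B, align 4] → 4; @4: vy [4B, align 4] → 8; @8: cooldown [8B, align 8] → 16; size 16, align 8
@0: layer [24B, align 8] → 24
@24: stride [4B, align 4] → 28
@28: width [4B, align 4] → 32
@32: depth [8B, align 8] → 40
@40: mip_level [11B, align 1] → 51
+5 pad (align 8)
@56: format [16B, align 8] → 72
within Info: vy at 4
56 + 4 = 60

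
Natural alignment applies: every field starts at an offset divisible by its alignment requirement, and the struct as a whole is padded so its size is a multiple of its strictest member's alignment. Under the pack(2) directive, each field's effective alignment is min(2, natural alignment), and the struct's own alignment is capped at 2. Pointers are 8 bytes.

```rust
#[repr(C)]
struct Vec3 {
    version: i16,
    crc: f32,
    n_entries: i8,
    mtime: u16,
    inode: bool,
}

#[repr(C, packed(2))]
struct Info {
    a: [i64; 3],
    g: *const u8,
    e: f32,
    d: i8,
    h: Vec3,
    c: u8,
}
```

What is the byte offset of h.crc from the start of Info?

42

Vec3: version at 0 (size 2, align 2) → ends 2; pad 2 to align 4 for crc; crc at 4 (size 4, align 4) → ends 8; n_entries at 8 (size 1, align 1) → ends 9; pad 1 to align 2 for mtime; mtime at 10 (size 2, align 2) → ends 12; inode at 12 (size 1, align 1) → ends 13; tail pad 3 to reach multiple of 4; total 16 bytes, alignment 4
a at 0 (size 24, align 2) → ends 24
g at 24 (size 8, align 2) → ends 32
e at 32 (size 4, align 2) → ends 36
d at 36 (size 1, align 1) → ends 37
pad 1 to align 2 for h
h at 38 (size 16, align 2) → ends 54
within Vec3: crc at 4
38 + 4 = 42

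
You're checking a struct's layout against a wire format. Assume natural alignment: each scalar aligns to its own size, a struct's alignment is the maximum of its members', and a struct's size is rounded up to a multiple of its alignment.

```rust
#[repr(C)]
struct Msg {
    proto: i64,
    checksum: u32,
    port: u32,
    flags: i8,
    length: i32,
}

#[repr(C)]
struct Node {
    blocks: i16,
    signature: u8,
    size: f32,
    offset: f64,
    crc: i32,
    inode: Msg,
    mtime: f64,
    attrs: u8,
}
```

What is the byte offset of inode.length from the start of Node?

Msg: 0..8  proto  (8B, 8-aligned); 8..12  checksum  (4B, 4-aligned); 12..16  port  (4B, 4-aligned); 16..17  flags  (1B, 1-aligned); 17..20  -- padding (3B); 20..24  length  (4B, 4-aligned); sizeof = 24, alignof = 8
0..2  blocks  (2B, 2-aligned)
2..3  signature  (1B, 1-aligned)
3..4  -- padding (1B)
4..8  size  (4B, 4-aligned)
8..16  offset  (8B, 8-aligned)
16..20  crc  (4B, 4-aligned)
20..24  -- padding (4B)
24..48  inode  (24B, 8-aligned)
within Msg: length at 20
24 + 20 = 44

44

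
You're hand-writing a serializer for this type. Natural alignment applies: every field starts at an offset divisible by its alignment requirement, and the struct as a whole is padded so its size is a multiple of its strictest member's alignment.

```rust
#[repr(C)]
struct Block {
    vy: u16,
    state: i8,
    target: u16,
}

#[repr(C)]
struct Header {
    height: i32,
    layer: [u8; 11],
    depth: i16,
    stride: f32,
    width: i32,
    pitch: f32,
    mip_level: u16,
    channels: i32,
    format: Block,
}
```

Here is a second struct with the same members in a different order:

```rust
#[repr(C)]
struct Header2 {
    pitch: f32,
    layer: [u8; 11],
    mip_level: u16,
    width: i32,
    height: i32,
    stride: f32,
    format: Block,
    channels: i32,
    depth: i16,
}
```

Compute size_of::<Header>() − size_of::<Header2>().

Block: 0..2  vy  (2B, 2-aligned); 2..3  state  (1B, 1-aligned); 3..4  -- padding (1B); 4..6  target  (2B, 2-aligned); sizeof = 6, alignof = 2
0..4  height  (4B, 4-aligned)
4..15  layer  (11B, 1-aligned)
15..16  -- padding (1B)
16..18  depth  (2B, 2-aligned)
18..20  -- padding (2B)
20..24  stride  (4B, 4-aligned)
24..28  width  (4B, 4-aligned)
28..32  pitch  (4B, 4-aligned)
32..34  mip_level  (2B, 2-aligned)
34..36  -- padding (2B)
36..40  channels  (4B, 4-aligned)
40..46  format  (6B, 2-aligned)
46..48  -- tail padding (2B)
sizeof = 48, alignof = 4
— Header2 —
0..4  pitch  (4B, 4-aligned)
4..15  layer  (11B, 1-aligned)
15..16  -- padding (1B)
16..18  mip_level  (2B, 2-aligned)
18..20  -- padding (2B)
20..24  width  (4B, 4-aligned)
24..28  height  (4B, 4-aligned)
28..32  stride  (4B, 4-aligned)
32..38  format  (6B, 2-aligned)
38..40  -- padding (2B)
40..44  channels  (4B, 4-aligned)
44..46  depth  (2B, 2-aligned)
46..48  -- tail padding (2B)
sizeof = 48, alignof = 4
48 − 48 = 0

0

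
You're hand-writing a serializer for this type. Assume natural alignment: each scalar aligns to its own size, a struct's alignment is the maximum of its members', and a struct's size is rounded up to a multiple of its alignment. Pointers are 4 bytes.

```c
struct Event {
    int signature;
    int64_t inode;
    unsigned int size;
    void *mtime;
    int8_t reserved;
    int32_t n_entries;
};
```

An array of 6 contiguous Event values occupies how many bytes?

0..4  signature  (4B, 4-aligned)
4..8  -- padding (4B)
8..16  inode  (8B, 8-aligned)
16..20  size  (4B, 4-aligned)
20..24  mtime  (4B, 4-aligned)
24..25  reserved  (1B, 1-aligned)
25..28  -- padding (3B)
28..32  n_entries  (4B, 4-aligned)
sizeof = 32, alignof = 8
array of 6: 6 × 32 = 192

192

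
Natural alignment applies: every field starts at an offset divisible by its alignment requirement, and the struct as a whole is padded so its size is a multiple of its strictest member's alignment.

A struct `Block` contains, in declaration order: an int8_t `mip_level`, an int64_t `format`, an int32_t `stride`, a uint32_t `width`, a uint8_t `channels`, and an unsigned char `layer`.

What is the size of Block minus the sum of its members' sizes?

13

@0: mip_level [1B, align 1] → 1
+7 pad (align 8)
@8: format [8B, align 8] → 16
@16: stride [4B, align 4] → 20
@20: width [4B, align 4] → 24
@24: channels [1B, align 1] → 25
@25: layer [1B, align 1] → 26
+6 tail pad (align 8)
size 32, align 8
data bytes 19, size 32 → padding 13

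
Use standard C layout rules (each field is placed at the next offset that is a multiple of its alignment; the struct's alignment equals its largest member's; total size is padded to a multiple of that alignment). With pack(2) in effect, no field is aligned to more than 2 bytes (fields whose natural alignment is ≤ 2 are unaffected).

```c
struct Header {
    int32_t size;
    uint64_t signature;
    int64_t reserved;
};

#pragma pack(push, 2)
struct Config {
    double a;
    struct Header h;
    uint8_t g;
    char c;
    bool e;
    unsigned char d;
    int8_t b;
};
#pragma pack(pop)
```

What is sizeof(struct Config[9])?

Header: size at 0 (size 4, align 4) → ends 4; pad 4 to align 8 for signature; signature at 8 (size 8, align 8) → ends 16; reserved at 16 (size 8, align 8) → ends 24; total 24 bytes, alignment 8
a at 0 (size 8, align 2) → ends 8
h at 8 (size 24, align 2) → ends 32
g at 32 (size 1, align 1) → ends 33
c at 33 (size 1, align 1) → ends 34
e at 34 (size 1, align 1) → ends 35
d at 35 (size 1, align 1) → ends 36
b at 36 (size 1, align 1) → ends 37
tail pad 1 to reach multiple of 2
total 38 bytes, alignment 2
array of 9: 9 × 38 = 342

342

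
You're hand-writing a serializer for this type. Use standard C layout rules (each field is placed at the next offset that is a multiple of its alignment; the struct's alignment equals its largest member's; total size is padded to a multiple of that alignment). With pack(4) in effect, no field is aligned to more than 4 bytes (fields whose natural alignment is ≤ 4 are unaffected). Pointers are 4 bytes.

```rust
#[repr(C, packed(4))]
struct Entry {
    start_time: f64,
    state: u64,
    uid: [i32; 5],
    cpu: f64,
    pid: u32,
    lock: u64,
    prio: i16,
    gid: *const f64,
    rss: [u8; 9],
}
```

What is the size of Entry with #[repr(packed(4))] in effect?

76

start_time at 0 (size 8, align 4) → ends 8
state at 8 (size 8, align 4) → ends 16
uid at 16 (size 20, align 4) → ends 36
cpu at 36 (size 8, align 4) → ends 44
pid at 44 (size 4, align 4) → ends 48
lock at 48 (size 8, align 4) → ends 56
prio at 56 (size 2, align 2) → ends 58
pad 2 to align 4 for gid
gid at 60 (size 4, align 4) → ends 64
rss at 64 (size 9, align 1) → ends 73
tail pad 3 to reach multiple of 4
total 76 bytes, alignment 4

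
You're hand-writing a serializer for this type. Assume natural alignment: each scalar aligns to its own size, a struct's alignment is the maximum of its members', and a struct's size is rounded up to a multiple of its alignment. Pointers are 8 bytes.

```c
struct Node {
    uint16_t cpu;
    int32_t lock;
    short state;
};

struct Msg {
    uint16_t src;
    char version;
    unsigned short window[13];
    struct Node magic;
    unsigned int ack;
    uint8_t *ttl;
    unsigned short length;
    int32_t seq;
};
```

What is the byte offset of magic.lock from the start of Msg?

Node: @0: cpu [2B, align 2] → 2; +2 pad (align 4); @4: lock [4B, align 4] → 8; @8: state [2B, align 2] → 10; +2 tail pad (align 4); size 12, align 4
@0: src [2B, align 2] → 2
@2: version [1B, align 1] → 3
+1 pad (align 2)
@4: window [26B, align 2] → 30
+2 pad (align 4)
@32: magic [12B, align 4] → 44
within Node: lock at 4
32 + 4 = 36

36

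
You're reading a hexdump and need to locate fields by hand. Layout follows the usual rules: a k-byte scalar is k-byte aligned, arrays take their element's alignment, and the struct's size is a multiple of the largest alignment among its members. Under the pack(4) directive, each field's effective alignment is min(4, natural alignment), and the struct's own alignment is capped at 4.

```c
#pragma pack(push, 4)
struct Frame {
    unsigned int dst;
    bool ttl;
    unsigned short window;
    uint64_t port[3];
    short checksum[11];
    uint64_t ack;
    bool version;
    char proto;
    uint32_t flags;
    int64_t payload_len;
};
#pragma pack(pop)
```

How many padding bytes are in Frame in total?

0..4  dst  (4B, 4-aligned)
4..5  ttl  (1B, 1-aligned)
5..6  -- padding (1B)
6..8  window  (2B, 2-aligned)
8..32  port  (24B, 4-aligned)
32..54  checksum  (22B, 2-aligned)
54..56  -- padding (2B)
56..64  ack  (8B, 4-aligned)
64..65  version  (1B, 1-aligned)
65..66  proto  (1B, 1-aligned)
66..68  -- padding (2B)
68..72  flags  (4B, 4-aligned)
72..80  payload_len  (8B, 4-aligned)
sizeof = 80, alignof = 4
data bytes 75, size 80 → padding 5

5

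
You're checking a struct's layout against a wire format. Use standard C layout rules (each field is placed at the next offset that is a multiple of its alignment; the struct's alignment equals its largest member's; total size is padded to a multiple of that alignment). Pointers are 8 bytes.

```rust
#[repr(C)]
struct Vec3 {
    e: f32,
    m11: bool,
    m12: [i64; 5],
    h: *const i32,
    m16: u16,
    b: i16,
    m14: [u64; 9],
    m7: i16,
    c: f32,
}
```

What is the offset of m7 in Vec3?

136

e at 0 (size 4, align 4) → ends 4
m11 at 4 (size 1, align 1) → ends 5
pad 3 to align 8 for m12
m12 at 8 (size 40, align 8) → ends 48
h at 48 (size 8, align 8) → ends 56
m16 at 56 (size 2, align 2) → ends 58
b at 58 (size 2, align 2) → ends 60
pad 4 to align 8 for m14
m14 at 64 (size 72, align 8) → ends 136
m7 at 136 (size 2, align 2) → ends 138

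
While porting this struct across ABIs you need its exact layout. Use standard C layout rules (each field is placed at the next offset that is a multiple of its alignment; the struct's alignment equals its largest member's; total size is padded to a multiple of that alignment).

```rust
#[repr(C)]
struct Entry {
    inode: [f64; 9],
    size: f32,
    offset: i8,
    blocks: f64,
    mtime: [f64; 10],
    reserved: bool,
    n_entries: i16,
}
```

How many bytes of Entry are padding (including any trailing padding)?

inode at 0 (size 72, align 8) → ends 72
size at 72 (size 4, align 4) → ends 76
offset at 76 (size 1, align 1) → ends 77
pad 3 to align 8 for blocks
blocks at 80 (size 8, align 8) → ends 88
mtime at 88 (size 80, align 8) → ends 168
reserved at 168 (size 1, align 1) → ends 169
pad 1 to align 2 for n_entries
n_entries at 170 (size 2, align 2) → ends 172
tail pad 4 to reach multiple of 8
total 176 bytes, alignment 8
data bytes 168, size 176 → padding 8

8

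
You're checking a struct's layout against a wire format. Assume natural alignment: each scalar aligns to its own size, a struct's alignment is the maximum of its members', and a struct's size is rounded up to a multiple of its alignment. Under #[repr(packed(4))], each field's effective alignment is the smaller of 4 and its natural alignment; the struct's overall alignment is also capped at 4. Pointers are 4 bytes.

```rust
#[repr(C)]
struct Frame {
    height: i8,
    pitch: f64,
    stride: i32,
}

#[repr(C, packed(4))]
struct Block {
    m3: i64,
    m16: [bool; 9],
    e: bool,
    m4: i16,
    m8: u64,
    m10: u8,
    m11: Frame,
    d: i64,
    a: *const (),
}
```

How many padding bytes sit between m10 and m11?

3

Frame: height at 0 (size 1, align 1) → ends 1; pad 7 to align 8 for pitch; pitch at 8 (size 8, align 8) → ends 16; stride at 16 (size 4, align 4) → ends 20; tail pad 4 to reach multiple of 8; total 24 bytes, alignment 8
m3 at 0 (size 8, align 4) → ends 8
m16 at 8 (size 9, align 1) → ends 17
e at 17 (size 1, align 1) → ends 18
m4 at 18 (size 2, align 2) → ends 20
m8 at 20 (size 8, align 4) → ends 28
m10 at 28 (size 1, align 1) → ends 29
pad 3 to align 4 for m11
m11 at 32 (size 24, align 4) → ends 56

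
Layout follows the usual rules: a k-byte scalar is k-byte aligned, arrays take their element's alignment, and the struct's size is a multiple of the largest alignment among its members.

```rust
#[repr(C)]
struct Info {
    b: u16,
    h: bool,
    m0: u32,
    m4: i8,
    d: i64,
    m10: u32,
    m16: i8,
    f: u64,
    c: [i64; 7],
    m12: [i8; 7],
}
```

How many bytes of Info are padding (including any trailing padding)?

12

@0: b [2B, align 2] → 2
@2: h [1B, align 1] → 3
+1 pad (align 4)
@4: m0 [4B, align 4] → 8
@8: m4 [1B, align 1] → 9
+7 pad (align 8)
@16: d [8B, align 8] → 24
@24: m10 [4B, align 4] → 28
@28: m16 [1B, align 1] → 29
+3 pad (align 8)
@32: f [8B, align 8] → 40
@40: c [56B, align 8] → 96
@96: m12 [7B, align 1] → 103
+1 tail pad (align 8)
size 104, align 8
data bytes 92, size 104 → padding 12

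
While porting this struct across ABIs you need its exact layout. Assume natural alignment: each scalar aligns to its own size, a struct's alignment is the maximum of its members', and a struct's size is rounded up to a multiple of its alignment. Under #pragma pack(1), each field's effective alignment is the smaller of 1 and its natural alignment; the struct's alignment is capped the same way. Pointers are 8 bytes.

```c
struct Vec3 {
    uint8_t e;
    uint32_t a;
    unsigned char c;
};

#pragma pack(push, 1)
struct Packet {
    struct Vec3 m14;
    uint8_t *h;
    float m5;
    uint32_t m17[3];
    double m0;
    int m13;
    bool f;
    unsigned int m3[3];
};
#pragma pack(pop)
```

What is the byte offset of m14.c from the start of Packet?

Vec3: 0..1  e  (1B, 1-aligned); 1..4  -- padding (3B); 4..8  a  (4B, 4-aligned); 8..9  c  (1B, 1-aligned); 9..12  -- tail padding (3B); sizeof = 12, alignof = 4
0..12  m14  (12B, 1-aligned)
within Vec3: c at 8
0 + 8 = 8

8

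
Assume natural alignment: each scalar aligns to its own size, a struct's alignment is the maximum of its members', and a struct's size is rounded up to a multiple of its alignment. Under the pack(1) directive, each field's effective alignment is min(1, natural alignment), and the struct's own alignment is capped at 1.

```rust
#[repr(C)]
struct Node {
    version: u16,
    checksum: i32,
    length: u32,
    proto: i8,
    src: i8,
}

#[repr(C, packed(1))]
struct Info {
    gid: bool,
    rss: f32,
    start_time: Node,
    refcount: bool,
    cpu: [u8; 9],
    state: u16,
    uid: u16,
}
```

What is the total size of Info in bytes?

Node: @0: version [2B, align 2] → 2; +2 pad (align 4); @4: checksum [4B, align 4] → 8; @8: length [4B, align 4] → 12; @12: proto [1B, align 1] → 13; @13: src [1B, align 1] → 14; +2 tail pad (align 4); size 16, align 4
@0: gid [1B, align 1] → 1
@1: rss [4B, align 1] → 5
@5: start_time [16B, align 1] → 21
@21: refcount [1B, align 1] → 22
@22: cpu [9B, align 1] → 31
@31: state [2B, align 1] → 33
@33: uid [2B, align 1] → 35
size 35, align 1

35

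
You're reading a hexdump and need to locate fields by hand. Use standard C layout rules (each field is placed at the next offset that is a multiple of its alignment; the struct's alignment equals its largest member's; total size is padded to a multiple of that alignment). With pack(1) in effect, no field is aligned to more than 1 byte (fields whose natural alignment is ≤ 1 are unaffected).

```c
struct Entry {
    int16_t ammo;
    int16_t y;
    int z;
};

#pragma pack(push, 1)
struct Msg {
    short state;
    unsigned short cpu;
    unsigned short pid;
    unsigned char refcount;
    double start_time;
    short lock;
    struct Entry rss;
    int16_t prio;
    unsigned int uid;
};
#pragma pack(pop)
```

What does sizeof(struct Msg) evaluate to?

31

Entry: @0: ammo [2B, align 2] → 2; @2: y [2B, align 2] → 4; @4: z [4B, align 4] → 8; size 8, align 4
@0: state [2B, align 1] → 2
@2: cpu [2B, align 1] → 4
@4: pid [2B, align 1] → 6
@6: refcount [1B, align 1] → 7
@7: start_time [8B, align 1] → 15
@15: lock [2B, align 1] → 17
@17: rss [8B, align 1] → 25
@25: prio [2B, align 1] → 27
@27: uid [4B, align 1] → 31
size 31, align 1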